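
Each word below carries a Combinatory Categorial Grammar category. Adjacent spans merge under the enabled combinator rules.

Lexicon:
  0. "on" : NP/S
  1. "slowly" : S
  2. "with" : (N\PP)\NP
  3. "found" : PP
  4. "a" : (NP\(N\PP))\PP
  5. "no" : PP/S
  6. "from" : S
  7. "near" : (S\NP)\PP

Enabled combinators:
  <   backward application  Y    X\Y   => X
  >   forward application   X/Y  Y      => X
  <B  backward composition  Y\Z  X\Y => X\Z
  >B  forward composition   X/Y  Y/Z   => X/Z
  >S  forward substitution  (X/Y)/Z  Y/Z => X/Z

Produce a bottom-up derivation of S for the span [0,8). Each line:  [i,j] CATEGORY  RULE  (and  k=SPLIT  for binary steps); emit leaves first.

[0,8] S   <
  [0,2] NP   >
    [0,1] "on" : NP/S
    [1,2] "slowly" : S
  [2,8] S\NP   <B
    [2,5] NP\NP   <B
      [2,3] "with" : (N\PP)\NP
      [3,5] NP\(N\PP)   <
        [3,4] "found" : PP
        [4,5] "a" : (NP\(N\PP))\PP
    [5,8] S\NP   <
      [5,7] PP   >
        [5,6] "no" : PP/S
        [6,7] "from" : S
      [7,8] "near" : (S\NP)\PP

[0,1] NP/S  lex  "on"
[1,2] S  lex  "slowly"
[0,2] NP  >  k=1
[2,3] (N\PP)\NP  lex  "with"
[3,4] PP  lex  "found"
[4,5] (NP\(N\PP))\PP  lex  "a"
[3,5] NP\(N\PP)  <  k=4
[2,5] NP\NP  <B  k=3
[5,6] PP/S  lex  "no"
[6,7] S  lex  "from"
[5,7] PP  >  k=6
[7,8] (S\NP)\PP  lex  "near"
[5,8] S\NP  <  k=7
[2,8] S\NP  <B  k=5
[0,8] S  <  k=2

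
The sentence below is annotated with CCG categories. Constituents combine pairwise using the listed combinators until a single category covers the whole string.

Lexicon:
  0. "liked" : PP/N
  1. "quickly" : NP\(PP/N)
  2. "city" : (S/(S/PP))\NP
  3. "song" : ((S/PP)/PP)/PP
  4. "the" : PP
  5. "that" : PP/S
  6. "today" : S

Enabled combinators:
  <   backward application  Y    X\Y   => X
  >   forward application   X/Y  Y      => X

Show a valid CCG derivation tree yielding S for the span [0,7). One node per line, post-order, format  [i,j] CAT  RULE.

[0,1] PP/N  lex  "liked"
[1,2] NP\(PP/N)  lex  "quickly"
[0,2] NP  <  k=1
[2,3] (S/(S/PP))\NP  lex  "city"
[0,3] S/(S/PP)  <  k=2
[3,4] ((S/PP)/PP)/PP  lex  "song"
[4,5] PP  lex  "the"
[3,5] (S/PP)/PP  >  k=4
[5,6] PP/S  lex  "that"
[6,7] S  lex  "today"
[5,7] PP  >  k=6
[3,7] S/PP  >  k=5
[0,7] S  >  k=3

[0,7] S   >
  [0,3] S/(S/PP)   <
    [0,2] NP   <
      [0,1] "liked" : PP/N
      [1,2] "quickly" : NP\(PP/N)
    [2,3] "city" : (S/(S/PP))\NP
  [3,7] S/PP   >
    [3,5] (S/PP)/PP   >
      [3,4] "song" : ((S/PP)/PP)/PP
      [4,5] "the" : PP
    [5,7] PP   >
      [5,6] "that" : PP/S
      [6,7] "today" : S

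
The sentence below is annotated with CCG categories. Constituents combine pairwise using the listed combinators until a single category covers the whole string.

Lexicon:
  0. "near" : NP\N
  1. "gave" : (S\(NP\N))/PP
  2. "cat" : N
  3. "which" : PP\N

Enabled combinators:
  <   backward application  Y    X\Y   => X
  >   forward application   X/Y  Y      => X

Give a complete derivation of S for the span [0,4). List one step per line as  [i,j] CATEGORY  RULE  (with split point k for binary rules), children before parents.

[0,4] S   <
  [0,1] "near" : NP\N
  [1,4] S\(NP\N)   >
    [1,2] "gave" : (S\(NP\N))/PP
    [2,4] PP   <
      [2,3] "cat" : N
      [3,4] "which" : PP\N

[0,1] NP\N  lex  "near"
[1,2] (S\(NP\N))/PP  lex  "gave"
[2,3] N  lex  "cat"
[3,4] PP\N  lex  "which"
[2,4] PP  <  k=3
[1,4] S\(NP\N)  >  k=2
[0,4] S  <  k=1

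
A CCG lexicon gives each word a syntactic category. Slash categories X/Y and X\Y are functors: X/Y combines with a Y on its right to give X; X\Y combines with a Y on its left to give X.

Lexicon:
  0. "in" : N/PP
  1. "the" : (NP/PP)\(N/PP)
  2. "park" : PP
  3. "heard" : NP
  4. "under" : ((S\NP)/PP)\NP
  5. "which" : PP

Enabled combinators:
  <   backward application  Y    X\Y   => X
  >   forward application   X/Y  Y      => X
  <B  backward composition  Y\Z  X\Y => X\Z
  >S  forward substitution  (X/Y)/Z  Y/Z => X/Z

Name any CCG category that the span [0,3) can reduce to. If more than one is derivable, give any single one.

NP

[0,6] S   <
  [0,3] NP   >
    [0,2] NP/PP   <
      [0,1] "in" : N/PP
      [1,2] "the" : (NP/PP)\(N/PP)
    [2,3] "park" : PP
  [3,6] S\NP   >
    [3,5] (S\NP)/PP   <
      [3,4] "heard" : NP
      [4,5] "under" : ((S\NP)/PP)\NP
    [5,6] "which" : PP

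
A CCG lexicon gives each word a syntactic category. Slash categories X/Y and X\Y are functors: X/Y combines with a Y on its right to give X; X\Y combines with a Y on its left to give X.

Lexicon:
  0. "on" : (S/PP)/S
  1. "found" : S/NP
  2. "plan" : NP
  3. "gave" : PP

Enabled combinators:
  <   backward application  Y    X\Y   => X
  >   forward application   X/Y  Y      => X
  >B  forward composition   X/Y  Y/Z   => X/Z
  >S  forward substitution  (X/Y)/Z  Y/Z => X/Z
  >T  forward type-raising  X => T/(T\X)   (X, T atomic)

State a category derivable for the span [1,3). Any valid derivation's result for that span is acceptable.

[0,4] S   >
  [0,3] S/PP   >
    [0,1] "on" : (S/PP)/S
    [1,3] S   >
      [1,2] "found" : S/NP
      [2,3] "plan" : NP
  [3,4] "gave" : PP

S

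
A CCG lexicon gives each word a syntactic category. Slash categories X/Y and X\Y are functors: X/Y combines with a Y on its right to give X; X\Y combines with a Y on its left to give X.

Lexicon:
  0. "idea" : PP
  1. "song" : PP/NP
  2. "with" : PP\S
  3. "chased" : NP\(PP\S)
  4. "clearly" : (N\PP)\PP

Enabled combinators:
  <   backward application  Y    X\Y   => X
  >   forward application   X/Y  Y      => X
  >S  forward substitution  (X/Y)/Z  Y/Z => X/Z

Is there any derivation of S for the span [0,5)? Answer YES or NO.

PP PP/NP PP\S NP\(PP\S) (N\PP)\PP
CKY chart[0,5] = {N}; S ∉ chart

NO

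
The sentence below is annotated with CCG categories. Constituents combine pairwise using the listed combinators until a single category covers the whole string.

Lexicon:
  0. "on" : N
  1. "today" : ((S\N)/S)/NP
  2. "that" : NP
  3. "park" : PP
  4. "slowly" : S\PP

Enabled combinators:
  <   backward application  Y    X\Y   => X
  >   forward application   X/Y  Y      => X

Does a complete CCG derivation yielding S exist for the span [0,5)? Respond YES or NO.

[0,5] S   <
  [0,1] "on" : N
  [1,5] S\N   >
    [1,3] (S\N)/S   >
      [1,2] "today" : ((S\N)/S)/NP
      [2,3] "that" : NP
    [3,5] S   <
      [3,4] "park" : PP
      [4,5] "slowly" : S\PP

YES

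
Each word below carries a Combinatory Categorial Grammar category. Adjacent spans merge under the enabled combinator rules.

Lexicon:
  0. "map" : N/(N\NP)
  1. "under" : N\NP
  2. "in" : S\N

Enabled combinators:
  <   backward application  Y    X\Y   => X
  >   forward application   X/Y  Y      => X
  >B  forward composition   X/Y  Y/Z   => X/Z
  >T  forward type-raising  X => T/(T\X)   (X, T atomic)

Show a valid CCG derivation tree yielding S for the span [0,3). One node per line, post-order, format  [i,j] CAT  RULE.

[0,3] S   <
  [0,2] N   >
    [0,1] "map" : N/(N\NP)
    [1,2] "under" : N\NP
  [2,3] "in" : S\N

[0,1] N/(N\NP)  lex  "map"
[1,2] N\NP  lex  "under"
[0,2] N  >  k=1
[2,3] S\N  lex  "in"
[0,3] S  <  k=2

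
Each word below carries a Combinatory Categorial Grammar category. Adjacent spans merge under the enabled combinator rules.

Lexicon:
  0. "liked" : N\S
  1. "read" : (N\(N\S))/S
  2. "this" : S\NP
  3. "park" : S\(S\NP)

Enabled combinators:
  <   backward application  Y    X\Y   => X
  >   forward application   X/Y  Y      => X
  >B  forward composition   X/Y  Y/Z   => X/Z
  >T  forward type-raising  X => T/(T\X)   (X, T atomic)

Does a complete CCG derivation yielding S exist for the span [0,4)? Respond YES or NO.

N\S (N\(N\S))/S S\NP S\(S\NP)
CKY chart[0,4] = {N, N/(N\N), NP/(NP\N), PP/(PP\N), S/(S\N)}; S ∉ chart

NO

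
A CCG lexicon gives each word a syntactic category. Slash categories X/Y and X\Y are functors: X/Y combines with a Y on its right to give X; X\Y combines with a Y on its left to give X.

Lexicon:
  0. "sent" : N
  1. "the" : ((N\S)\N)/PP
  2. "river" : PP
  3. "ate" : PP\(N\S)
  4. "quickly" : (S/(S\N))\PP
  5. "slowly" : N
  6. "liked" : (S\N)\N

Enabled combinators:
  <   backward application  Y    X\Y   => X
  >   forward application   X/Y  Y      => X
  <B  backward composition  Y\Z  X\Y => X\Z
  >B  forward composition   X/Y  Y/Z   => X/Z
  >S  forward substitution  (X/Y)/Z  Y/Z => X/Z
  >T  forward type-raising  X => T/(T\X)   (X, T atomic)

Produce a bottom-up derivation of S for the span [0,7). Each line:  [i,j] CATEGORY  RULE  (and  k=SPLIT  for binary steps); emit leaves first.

[0,7] S   >
  [0,5] S/(S\N)   <
    [0,4] PP   <
      [0,3] N\S   <
        [0,1] "sent" : N
        [1,3] (N\S)\N   >
          [1,2] "the" : ((N\S)\N)/PP
          [2,3] "river" : PP
      [3,4] "ate" : PP\(N\S)
    [4,5] "quickly" : (S/(S\N))\PP
  [5,7] S\N   <
    [5,6] "slowly" : N
    [6,7] "liked" : (S\N)\N

[0,1] N  lex  "sent"
[1,2] ((N\S)\N)/PP  lex  "the"
[2,3] PP  lex  "river"
[1,3] (N\S)\N  >  k=2
[0,3] N\S  <  k=1
[3,4] PP\(N\S)  lex  "ate"
[0,4] PP  <  k=3
[4,5] (S/(S\N))\PP  lex  "quickly"
[0,5] S/(S\N)  <  k=4
[5,6] N  lex  "slowly"
[6,7] (S\N)\N  lex  "liked"
[5,7] S\N  <  k=6
[0,7] S  >  k=5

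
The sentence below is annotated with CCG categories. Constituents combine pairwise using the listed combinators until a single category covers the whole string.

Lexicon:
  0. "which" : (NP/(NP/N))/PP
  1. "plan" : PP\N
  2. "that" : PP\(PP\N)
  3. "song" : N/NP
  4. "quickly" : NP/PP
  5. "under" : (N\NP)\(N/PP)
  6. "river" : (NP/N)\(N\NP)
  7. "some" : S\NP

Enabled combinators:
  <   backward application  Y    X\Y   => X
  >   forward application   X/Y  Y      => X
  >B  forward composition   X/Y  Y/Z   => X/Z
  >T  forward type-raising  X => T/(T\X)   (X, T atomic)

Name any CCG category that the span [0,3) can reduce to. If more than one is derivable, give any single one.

NP/(NP/N)

[0,8] S   <
  [0,7] NP   >
    [0,3] NP/(NP/N)   >
      [0,1] "which" : (NP/(NP/N))/PP
      [1,3] PP   <
        [1,2] "plan" : PP\N
        [2,3] "that" : PP\(PP\N)
    [3,7] NP/N   <
      [3,6] N\NP   <
        [3,5] N/PP   >B
          [3,4] "song" : N/NP
          [4,5] "quickly" : NP/PP
        [5,6] "under" : (N\NP)\(N/PP)
      [6,7] "river" : (NP/N)\(N\NP)
  [7,8] "some" : S\NP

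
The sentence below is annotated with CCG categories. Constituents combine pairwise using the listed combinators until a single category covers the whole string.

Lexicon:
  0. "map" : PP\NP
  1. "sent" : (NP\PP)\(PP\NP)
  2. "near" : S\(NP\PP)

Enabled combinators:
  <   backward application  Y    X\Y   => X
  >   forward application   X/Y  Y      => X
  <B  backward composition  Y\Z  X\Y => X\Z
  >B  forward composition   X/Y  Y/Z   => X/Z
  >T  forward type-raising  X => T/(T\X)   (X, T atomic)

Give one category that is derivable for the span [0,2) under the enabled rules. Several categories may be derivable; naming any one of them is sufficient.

[0,3] S   <
  [0,2] NP\PP   <
    [0,1] "map" : PP\NP
    [1,2] "sent" : (NP\PP)\(PP\NP)
  [2,3] "near" : S\(NP\PP)

NP\PP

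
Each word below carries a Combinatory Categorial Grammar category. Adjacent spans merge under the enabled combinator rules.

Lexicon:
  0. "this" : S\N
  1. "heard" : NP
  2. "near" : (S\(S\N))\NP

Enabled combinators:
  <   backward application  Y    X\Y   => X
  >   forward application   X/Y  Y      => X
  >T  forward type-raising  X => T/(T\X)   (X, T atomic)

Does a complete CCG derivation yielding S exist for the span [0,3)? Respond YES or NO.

[0,3] S   <
  [0,1] "this" : S\N
  [1,3] S\(S\N)   <
    [1,2] "heard" : NP
    [2,3] "near" : (S\(S\N))\NP

YES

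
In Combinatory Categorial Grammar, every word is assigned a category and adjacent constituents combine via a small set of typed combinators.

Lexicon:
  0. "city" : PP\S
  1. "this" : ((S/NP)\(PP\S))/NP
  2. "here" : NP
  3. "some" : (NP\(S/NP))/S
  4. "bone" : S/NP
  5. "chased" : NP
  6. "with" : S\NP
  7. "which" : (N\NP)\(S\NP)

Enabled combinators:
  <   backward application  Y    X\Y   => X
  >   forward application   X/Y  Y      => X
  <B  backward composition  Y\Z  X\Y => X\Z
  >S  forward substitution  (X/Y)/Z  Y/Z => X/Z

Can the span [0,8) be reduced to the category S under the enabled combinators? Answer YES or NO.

NO

PP\S ((S/NP)\(PP\S))/NP NP (NP\(S/NP))/S S/NP NP S\NP (N\NP)\(S\NP)
CKY chart[0,8] = {N}; S ∉ chart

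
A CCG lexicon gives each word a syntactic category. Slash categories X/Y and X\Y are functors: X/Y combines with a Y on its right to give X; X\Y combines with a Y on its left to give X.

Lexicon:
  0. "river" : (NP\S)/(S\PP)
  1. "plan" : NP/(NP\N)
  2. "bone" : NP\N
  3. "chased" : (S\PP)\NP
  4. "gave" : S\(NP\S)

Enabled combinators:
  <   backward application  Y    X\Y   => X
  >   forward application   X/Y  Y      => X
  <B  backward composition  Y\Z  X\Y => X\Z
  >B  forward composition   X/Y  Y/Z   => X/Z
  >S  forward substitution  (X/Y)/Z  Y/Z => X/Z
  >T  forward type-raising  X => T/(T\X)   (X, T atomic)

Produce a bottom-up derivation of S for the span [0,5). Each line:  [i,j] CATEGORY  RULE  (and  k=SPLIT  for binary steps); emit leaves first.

[0,1] (NP\S)/(S\PP)  lex  "river"
[1,2] NP/(NP\N)  lex  "plan"
[2,3] NP\N  lex  "bone"
[1,3] NP  >  k=2
[3,4] (S\PP)\NP  lex  "chased"
[1,4] S\PP  <  k=3
[0,4] NP\S  >  k=1
[4,5] S\(NP\S)  lex  "gave"
[0,5] S  <  k=4

[0,5] S   <
  [0,4] NP\S   >
    [0,1] "river" : (NP\S)/(S\PP)
    [1,4] S\PP   <
      [1,3] NP   >
        [1,2] "plan" : NP/(NP\N)
        [2,3] "bone" : NP\N
      [3,4] "chased" : (S\PP)\NP
  [4,5] "gave" : S\(NP\S)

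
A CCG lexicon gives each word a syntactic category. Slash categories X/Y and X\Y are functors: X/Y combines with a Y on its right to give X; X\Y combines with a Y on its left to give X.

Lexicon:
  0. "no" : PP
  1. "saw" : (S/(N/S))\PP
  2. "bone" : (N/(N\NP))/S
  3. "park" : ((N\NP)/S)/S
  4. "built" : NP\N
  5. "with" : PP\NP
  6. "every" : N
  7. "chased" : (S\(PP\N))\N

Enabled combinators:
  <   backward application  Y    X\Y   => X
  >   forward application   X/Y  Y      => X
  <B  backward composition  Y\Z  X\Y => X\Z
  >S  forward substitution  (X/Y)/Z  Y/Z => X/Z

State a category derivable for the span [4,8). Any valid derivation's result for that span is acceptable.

S

[0,8] S   >
  [0,2] S/(N/S)   <
    [0,1] "no" : PP
    [1,2] "saw" : (S/(N/S))\PP
  [2,8] N/S   >S
    [2,3] "bone" : (N/(N\NP))/S
    [3,8] (N\NP)/S   >
      [3,4] "park" : ((N\NP)/S)/S
      [4,8] S   <
        [4,6] PP\N   <B
          [4,5] "built" : NP\N
          [5,6] "with" : PP\NP
        [6,8] S\(PP\N)   <
          [6,7] "every" : N
          [7,8] "chased" : (S\(PP\N))\N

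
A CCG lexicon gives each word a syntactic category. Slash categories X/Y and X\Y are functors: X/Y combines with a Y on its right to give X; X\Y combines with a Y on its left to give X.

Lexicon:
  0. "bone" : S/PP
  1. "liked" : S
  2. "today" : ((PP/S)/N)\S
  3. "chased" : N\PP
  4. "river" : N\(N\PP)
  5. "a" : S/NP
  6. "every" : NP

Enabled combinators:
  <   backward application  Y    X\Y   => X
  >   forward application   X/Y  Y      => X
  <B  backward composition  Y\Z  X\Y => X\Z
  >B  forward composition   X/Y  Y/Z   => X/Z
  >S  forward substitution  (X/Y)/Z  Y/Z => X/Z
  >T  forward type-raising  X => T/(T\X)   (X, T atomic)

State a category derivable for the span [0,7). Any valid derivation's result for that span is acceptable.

S

[0,7] S   >
  [0,1] "bone" : S/PP
  [1,7] PP   >
    [1,5] PP/S   >
      [1,3] (PP/S)/N   <
        [1,2] "liked" : S
        [2,3] "today" : ((PP/S)/N)\S
      [3,5] N   <
        [3,4] "chased" : N\PP
        [4,5] "river" : N\(N\PP)
    [5,7] S   >
      [5,6] "a" : S/NP
      [6,7] "every" : NP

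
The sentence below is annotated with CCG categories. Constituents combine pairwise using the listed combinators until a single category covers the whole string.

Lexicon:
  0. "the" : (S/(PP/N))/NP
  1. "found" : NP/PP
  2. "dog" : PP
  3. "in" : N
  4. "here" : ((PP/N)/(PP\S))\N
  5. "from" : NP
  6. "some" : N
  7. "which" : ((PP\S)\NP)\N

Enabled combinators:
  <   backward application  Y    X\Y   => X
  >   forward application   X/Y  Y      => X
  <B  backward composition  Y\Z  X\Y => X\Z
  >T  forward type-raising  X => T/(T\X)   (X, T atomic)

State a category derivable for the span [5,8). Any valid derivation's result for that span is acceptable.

PP\S

[0,8] S   >
  [0,3] S/(PP/N)   >
    [0,1] "the" : (S/(PP/N))/NP
    [1,3] NP   >
      [1,2] "found" : NP/PP
      [2,3] "dog" : PP
  [3,8] PP/N   >
    [3,5] (PP/N)/(PP\S)   <
      [3,4] "in" : N
      [4,5] "here" : ((PP/N)/(PP\S))\N
    [5,8] PP\S   <
      [5,6] "from" : NP
      [6,8] (PP\S)\NP   <
        [6,7] "some" : N
        [7,8] "which" : ((PP\S)\NP)\N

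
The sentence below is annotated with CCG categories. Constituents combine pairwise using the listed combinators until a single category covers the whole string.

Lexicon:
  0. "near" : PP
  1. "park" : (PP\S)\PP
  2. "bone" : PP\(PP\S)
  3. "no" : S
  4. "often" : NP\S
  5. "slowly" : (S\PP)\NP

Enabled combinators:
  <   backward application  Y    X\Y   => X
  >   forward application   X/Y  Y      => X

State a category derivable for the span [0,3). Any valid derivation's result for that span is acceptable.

[0,6] S   <
  [0,3] PP   <
    [0,2] PP\S   <
      [0,1] "near" : PP
      [1,2] "park" : (PP\S)\PP
    [2,3] "bone" : PP\(PP\S)
  [3,6] S\PP   <
    [3,5] NP   <
      [3,4] "no" : S
      [4,5] "often" : NP\S
    [5,6] "slowly" : (S\PP)\NP

PP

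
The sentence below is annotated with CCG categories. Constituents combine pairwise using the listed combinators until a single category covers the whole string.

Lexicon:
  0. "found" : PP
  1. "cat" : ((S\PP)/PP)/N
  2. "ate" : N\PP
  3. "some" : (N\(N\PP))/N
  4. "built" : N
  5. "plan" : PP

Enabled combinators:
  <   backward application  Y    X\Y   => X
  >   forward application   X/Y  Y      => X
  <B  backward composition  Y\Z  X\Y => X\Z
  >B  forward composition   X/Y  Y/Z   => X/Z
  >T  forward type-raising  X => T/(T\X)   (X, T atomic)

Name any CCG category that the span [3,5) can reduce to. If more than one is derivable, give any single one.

N\(N\PP)

[0,6] S   <
  [0,1] "found" : PP
  [1,6] S\PP   >
    [1,5] (S\PP)/PP   >
      [1,2] "cat" : ((S\PP)/PP)/N
      [2,5] N   <
        [2,3] "ate" : N\PP
        [3,5] N\(N\PP)   >
          [3,4] "some" : (N\(N\PP))/N
          [4,5] "built" : N
    [5,6] "plan" : PP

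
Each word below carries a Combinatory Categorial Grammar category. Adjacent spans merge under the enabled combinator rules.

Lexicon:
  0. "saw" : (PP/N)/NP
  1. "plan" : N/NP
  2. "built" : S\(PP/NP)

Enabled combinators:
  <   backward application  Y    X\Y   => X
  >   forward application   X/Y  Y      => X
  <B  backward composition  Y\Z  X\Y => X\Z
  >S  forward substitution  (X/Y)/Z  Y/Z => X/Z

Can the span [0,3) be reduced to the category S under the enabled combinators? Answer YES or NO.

[0,3] S   <
  [0,2] PP/NP   >S
    [0,1] "saw" : (PP/N)/NP
    [1,2] "plan" : N/NP
  [2,3] "built" : S\(PP/NP)

YES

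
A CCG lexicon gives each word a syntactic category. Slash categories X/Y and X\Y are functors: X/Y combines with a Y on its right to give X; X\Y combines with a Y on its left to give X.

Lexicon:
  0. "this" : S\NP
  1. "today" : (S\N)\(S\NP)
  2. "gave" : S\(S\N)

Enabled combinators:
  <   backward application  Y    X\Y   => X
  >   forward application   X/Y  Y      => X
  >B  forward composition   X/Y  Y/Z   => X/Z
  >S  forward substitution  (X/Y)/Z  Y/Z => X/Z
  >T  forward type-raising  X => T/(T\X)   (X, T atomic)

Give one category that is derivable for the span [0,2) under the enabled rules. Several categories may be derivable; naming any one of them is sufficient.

[0,3] S   <
  [0,2] S\N   <
    [0,1] "this" : S\NP
    [1,2] "today" : (S\N)\(S\NP)
  [2,3] "gave" : S\(S\N)

S\N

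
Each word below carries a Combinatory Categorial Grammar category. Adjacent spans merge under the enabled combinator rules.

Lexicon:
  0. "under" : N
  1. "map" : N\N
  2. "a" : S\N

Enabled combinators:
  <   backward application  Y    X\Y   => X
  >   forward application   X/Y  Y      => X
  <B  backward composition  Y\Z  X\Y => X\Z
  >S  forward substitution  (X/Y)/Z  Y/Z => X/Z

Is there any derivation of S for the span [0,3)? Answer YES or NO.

[0,3] S   <
  [0,1] "under" : N
  [1,3] S\N   <B
    [1,2] "map" : N\N
    [2,3] "a" : S\N

YES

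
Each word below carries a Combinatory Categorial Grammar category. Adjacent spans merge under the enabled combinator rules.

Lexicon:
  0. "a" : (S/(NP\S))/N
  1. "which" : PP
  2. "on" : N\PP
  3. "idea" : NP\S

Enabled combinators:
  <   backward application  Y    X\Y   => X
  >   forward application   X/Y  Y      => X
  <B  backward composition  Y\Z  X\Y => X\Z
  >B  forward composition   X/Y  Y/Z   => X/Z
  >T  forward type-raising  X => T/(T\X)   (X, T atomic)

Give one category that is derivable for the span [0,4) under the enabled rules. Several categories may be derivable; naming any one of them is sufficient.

S

[0,4] S   >
  [0,3] S/(NP\S)   >
    [0,1] "a" : (S/(NP\S))/N
    [1,3] N   <
      [1,2] "which" : PP
      [2,3] "on" : N\PP
  [3,4] "idea" : NP\S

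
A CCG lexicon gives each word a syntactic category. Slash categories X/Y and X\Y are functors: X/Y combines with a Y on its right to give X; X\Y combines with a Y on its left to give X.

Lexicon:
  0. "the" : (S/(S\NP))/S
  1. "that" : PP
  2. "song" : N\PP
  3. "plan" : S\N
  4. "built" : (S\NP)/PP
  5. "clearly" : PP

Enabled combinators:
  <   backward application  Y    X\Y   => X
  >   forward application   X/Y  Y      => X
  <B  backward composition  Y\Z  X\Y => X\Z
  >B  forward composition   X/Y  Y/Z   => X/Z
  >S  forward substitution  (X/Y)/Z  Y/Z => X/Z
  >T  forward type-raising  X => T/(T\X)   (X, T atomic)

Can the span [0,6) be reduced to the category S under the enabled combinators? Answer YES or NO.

[0,6] S   >
  [0,4] S/(S\NP)   >
    [0,1] "the" : (S/(S\NP))/S
    [1,4] S   >
      [1,2] S/(S\PP)   >T
        [1,2] "that" : PP
      [2,4] S\PP   <B
        [2,3] "song" : N\PP
        [3,4] "plan" : S\N
  [4,6] S\NP   >
    [4,5] "built" : (S\NP)/PP
    [5,6] "clearly" : PP

YES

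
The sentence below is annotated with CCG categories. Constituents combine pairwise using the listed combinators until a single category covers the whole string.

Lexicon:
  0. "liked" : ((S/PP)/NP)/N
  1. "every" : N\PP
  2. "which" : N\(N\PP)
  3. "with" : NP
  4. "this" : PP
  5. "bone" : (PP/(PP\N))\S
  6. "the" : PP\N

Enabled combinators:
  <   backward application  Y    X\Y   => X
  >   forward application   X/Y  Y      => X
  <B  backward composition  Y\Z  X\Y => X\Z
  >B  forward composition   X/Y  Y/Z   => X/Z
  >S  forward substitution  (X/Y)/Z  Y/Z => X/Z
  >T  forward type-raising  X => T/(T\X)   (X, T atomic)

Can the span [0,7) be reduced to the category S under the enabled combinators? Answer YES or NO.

NO

((S/PP)/NP)/N N\PP N\(N\PP) NP PP (PP/(PP\N))\S PP\N
CKY chart[0,7] = {N/(N\PP), NP/(NP\PP), PP, PP/(PP\PP), S/(S\PP)}; S ∉ chart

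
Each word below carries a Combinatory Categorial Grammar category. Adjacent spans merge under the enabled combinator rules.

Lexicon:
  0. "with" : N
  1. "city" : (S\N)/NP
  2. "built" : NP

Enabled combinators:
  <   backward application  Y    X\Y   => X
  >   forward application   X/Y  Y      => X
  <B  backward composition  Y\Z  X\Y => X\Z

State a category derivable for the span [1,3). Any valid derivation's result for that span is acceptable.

[0,3] S   <
  [0,1] "with" : N
  [1,3] S\N   >
    [1,2] "city" : (S\N)/NP
    [2,3] "built" : NP

S\N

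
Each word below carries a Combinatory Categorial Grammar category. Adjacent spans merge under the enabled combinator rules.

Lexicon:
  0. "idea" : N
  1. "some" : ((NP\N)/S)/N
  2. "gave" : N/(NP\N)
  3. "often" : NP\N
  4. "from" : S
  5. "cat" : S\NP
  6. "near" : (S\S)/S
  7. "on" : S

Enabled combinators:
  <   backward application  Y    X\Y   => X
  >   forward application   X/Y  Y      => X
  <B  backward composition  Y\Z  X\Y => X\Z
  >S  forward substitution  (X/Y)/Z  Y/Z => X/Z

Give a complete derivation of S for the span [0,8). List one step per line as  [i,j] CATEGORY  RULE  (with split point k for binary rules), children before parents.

[0,1] N  lex  "idea"
[1,2] ((NP\N)/S)/N  lex  "some"
[2,3] N/(NP\N)  lex  "gave"
[3,4] NP\N  lex  "often"
[2,4] N  >  k=3
[1,4] (NP\N)/S  >  k=2
[4,5] S  lex  "from"
[1,5] NP\N  >  k=4
[5,6] S\NP  lex  "cat"
[6,7] (S\S)/S  lex  "near"
[7,8] S  lex  "on"
[6,8] S\S  >  k=7
[5,8] S\NP  <B  k=6
[1,8] S\N  <B  k=5
[0,8] S  <  k=1

[0,8] S   <
  [0,1] "idea" : N
  [1,8] S\N   <B
    [1,5] NP\N   >
      [1,4] (NP\N)/S   >
        [1,2] "some" : ((NP\N)/S)/N
        [2,4] N   >
          [2,3] "gave" : N/(NP\N)
          [3,4] "often" : NP\N
      [4,5] "from" : S
    [5,8] S\NP   <B
      [5,6] "cat" : S\NP
      [6,8] S\S   >
        [6,7] "near" : (S\S)/S
        [7,8] "on" : S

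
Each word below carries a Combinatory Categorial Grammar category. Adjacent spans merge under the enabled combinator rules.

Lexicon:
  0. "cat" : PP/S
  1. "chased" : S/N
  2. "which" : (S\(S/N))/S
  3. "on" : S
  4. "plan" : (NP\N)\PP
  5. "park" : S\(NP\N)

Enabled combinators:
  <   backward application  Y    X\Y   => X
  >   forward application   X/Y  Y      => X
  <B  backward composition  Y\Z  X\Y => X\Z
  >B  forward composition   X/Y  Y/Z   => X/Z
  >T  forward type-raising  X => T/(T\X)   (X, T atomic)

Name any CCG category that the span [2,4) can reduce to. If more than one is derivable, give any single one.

[0,6] S   <
  [0,4] PP   >
    [0,1] "cat" : PP/S
    [1,4] S   <
      [1,2] "chased" : S/N
      [2,4] S\(S/N)   >
        [2,3] "which" : (S\(S/N))/S
        [3,4] "on" : S
  [4,6] S\PP   <B
    [4,5] "plan" : (NP\N)\PP
    [5,6] "park" : S\(NP\N)

S\(S/N)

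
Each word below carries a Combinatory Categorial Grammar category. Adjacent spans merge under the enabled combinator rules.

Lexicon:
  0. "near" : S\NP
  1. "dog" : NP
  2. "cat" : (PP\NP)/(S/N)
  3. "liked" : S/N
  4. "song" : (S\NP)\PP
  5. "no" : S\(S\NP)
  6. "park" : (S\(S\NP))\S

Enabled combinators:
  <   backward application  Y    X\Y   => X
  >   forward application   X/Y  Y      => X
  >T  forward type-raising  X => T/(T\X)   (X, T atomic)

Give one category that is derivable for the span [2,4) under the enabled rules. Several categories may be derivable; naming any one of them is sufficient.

[0,7] S   <
  [0,1] "near" : S\NP
  [1,7] S\(S\NP)   <
    [1,6] S   <
      [1,5] S\NP   <
        [1,4] PP   >
          [1,2] PP/(PP\NP)   >T
            [1,2] "dog" : NP
          [2,4] PP\NP   >
            [2,3] "cat" : (PP\NP)/(S/N)
            [3,4] "liked" : S/N
        [4,5] "song" : (S\NP)\PP
      [5,6] "no" : S\(S\NP)
    [6,7] "park" : (S\(S\NP))\S

PP\NP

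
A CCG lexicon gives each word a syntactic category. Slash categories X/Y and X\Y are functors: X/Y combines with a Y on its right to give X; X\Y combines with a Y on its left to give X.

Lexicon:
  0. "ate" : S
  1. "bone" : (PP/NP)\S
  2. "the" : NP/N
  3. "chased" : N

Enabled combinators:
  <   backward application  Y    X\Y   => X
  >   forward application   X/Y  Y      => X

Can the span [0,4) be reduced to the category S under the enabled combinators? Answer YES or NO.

NO

S (PP/NP)\S NP/N N
CKY chart[0,4] = {PP}; S ∉ chart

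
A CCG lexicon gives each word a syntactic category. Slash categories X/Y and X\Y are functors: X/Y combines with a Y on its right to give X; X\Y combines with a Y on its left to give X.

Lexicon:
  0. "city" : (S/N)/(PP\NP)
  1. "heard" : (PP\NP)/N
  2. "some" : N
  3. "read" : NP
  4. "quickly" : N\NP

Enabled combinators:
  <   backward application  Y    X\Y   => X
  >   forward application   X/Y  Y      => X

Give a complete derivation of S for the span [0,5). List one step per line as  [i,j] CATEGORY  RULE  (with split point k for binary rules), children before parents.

[0,5] S   >
  [0,3] S/N   >
    [0,1] "city" : (S/N)/(PP\NP)
    [1,3] PP\NP   >
      [1,2] "heard" : (PP\NP)/N
      [2,3] "some" : N
  [3,5] N   <
    [3,4] "read" : NP
    [4,5] "quickly" : N\NP

[0,1] (S/N)/(PP\NP)  lex  "city"
[1,2] (PP\NP)/N  lex  "heard"
[2,3] N  lex  "some"
[1,3] PP\NP  >  k=2
[0,3] S/N  >  k=1
[3,4] NP  lex  "read"
[4,5] N\NP  lex  "quickly"
[3,5] N  <  k=4
[0,5] S  >  k=3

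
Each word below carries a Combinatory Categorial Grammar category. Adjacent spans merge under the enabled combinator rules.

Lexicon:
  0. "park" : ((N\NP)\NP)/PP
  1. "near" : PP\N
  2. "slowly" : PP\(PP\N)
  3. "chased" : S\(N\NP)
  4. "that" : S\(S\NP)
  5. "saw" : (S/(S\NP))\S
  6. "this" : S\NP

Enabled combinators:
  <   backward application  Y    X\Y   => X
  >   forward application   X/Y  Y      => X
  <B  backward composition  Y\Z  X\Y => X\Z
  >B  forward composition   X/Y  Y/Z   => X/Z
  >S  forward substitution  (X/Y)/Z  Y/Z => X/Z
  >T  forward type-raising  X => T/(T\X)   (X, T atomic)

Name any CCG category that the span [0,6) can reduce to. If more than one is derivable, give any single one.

[0,7] S   >
  [0,6] S/(S\NP)   <
    [0,5] S   <
      [0,4] S\NP   <B
        [0,3] (N\NP)\NP   >
          [0,1] "park" : ((N\NP)\NP)/PP
          [1,3] PP   <
            [1,2] "near" : PP\N
            [2,3] "slowly" : PP\(PP\N)
        [3,4] "chased" : S\(N\NP)
      [4,5] "that" : S\(S\NP)
    [5,6] "saw" : (S/(S\NP))\S
  [6,7] "this" : S\NP

S/(S\NP)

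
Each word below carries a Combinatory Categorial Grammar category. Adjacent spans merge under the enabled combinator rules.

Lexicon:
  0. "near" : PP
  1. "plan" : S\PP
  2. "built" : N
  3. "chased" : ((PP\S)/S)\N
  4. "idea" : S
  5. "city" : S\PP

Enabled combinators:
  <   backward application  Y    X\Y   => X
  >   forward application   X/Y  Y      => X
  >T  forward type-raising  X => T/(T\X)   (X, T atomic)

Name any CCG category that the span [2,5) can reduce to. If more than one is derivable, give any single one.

PP\S

[0,6] S   <
  [0,5] PP   <
    [0,2] S   <
      [0,1] "near" : PP
      [1,2] "plan" : S\PP
    [2,5] PP\S   >
      [2,4] (PP\S)/S   <
        [2,3] "built" : N
        [3,4] "chased" : ((PP\S)/S)\N
      [4,5] "idea" : S
  [5,6] "city" : S\PP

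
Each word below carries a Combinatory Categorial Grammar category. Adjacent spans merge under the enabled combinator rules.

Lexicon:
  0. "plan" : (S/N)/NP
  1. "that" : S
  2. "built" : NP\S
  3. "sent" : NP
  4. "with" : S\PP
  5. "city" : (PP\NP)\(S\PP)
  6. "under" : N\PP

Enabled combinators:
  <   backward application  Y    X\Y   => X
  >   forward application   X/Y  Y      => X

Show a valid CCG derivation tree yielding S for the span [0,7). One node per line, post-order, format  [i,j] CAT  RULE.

[0,1] (S/N)/NP  lex  "plan"
[1,2] S  lex  "that"
[2,3] NP\S  lex  "built"
[1,3] NP  <  k=2
[0,3] S/N  >  k=1
[3,4] NP  lex  "sent"
[4,5] S\PP  lex  "with"
[5,6] (PP\NP)\(S\PP)  lex  "city"
[4,6] PP\NP  <  k=5
[3,6] PP  <  k=4
[6,7] N\PP  lex  "under"
[3,7] N  <  k=6
[0,7] S  >  k=3

[0,7] S   >
  [0,3] S/N   >
    [0,1] "plan" : (S/N)/NP
    [1,3] NP   <
      [1,2] "that" : S
      [2,3] "built" : NP\S
  [3,7] N   <
    [3,6] PP   <
      [3,4] "sent" : NP
      [4,6] PP\NP   <
        [4,5] "with" : S\PP
        [5,6] "city" : (PP\NP)\(S\PP)
    [6,7] "under" : N\PP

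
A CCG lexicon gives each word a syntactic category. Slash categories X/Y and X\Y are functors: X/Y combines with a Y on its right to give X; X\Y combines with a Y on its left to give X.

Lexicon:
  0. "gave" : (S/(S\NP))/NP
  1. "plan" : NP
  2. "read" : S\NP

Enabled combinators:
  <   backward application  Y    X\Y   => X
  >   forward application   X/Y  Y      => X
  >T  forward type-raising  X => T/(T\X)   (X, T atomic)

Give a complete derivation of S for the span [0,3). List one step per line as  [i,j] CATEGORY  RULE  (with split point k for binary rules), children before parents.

[0,3] S   >
  [0,2] S/(S\NP)   >
    [0,1] "gave" : (S/(S\NP))/NP
    [1,2] "plan" : NP
  [2,3] "read" : S\NP

[0,1] (S/(S\NP))/NP  lex  "gave"
[1,2] NP  lex  "plan"
[0,2] S/(S\NP)  >  k=1
[2,3] S\NP  lex  "read"
[0,3] S  >  k=2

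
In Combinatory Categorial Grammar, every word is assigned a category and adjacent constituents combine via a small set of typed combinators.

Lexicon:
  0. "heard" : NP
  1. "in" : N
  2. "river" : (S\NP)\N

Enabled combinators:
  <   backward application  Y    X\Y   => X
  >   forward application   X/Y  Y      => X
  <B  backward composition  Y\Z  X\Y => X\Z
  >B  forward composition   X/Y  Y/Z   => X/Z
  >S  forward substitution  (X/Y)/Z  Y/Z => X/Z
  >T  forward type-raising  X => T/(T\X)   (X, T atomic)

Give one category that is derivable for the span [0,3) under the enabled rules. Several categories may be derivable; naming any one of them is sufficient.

S

[0,3] S   >
  [0,1] S/(S\NP)   >T
    [0,1] "heard" : NP
  [1,3] S\NP   <
    [1,2] "in" : N
    [2,3] "river" : (S\NP)\N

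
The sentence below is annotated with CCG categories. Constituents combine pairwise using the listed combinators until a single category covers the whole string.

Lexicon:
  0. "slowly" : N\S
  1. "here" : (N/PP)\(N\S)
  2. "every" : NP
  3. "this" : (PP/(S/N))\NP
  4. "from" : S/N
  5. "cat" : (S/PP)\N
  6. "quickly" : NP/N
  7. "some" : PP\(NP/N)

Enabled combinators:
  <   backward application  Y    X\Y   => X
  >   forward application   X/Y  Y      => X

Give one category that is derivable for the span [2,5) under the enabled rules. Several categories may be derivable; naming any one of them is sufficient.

PP

[0,8] S   >
  [0,6] S/PP   <
    [0,5] N   >
      [0,2] N/PP   <
        [0,1] "slowly" : N\S
        [1,2] "here" : (N/PP)\(N\S)
      [2,5] PP   >
        [2,4] PP/(S/N)   <
          [2,3] "every" : NP
          [3,4] "this" : (PP/(S/N))\NP
        [4,5] "from" : S/N
    [5,6] "cat" : (S/PP)\N
  [6,8] PP   <
    [6,7] "quickly" : NP/N
    [7,8] "some" : PP\(NP/N)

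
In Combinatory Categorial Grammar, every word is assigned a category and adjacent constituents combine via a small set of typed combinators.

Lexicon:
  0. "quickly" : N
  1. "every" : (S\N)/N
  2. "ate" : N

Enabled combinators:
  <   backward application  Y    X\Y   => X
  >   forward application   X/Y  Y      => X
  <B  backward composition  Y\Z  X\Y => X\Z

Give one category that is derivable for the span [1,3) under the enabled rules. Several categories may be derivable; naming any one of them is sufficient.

S\N

[0,3] S   <
  [0,1] "quickly" : N
  [1,3] S\N   >
    [1,2] "every" : (S\N)/N
    [2,3] "ate" : N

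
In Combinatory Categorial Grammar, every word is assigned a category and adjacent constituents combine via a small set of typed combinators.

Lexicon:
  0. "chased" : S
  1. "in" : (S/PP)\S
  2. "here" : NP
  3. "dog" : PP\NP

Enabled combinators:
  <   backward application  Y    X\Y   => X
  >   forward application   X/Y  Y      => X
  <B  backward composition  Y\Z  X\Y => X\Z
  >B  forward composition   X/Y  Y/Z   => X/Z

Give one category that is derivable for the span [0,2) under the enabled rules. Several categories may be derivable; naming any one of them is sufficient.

[0,4] S   >
  [0,2] S/PP   <
    [0,1] "chased" : S
    [1,2] "in" : (S/PP)\S
  [2,4] PP   <
    [2,3] "here" : NP
    [3,4] "dog" : PP\NP

S/PP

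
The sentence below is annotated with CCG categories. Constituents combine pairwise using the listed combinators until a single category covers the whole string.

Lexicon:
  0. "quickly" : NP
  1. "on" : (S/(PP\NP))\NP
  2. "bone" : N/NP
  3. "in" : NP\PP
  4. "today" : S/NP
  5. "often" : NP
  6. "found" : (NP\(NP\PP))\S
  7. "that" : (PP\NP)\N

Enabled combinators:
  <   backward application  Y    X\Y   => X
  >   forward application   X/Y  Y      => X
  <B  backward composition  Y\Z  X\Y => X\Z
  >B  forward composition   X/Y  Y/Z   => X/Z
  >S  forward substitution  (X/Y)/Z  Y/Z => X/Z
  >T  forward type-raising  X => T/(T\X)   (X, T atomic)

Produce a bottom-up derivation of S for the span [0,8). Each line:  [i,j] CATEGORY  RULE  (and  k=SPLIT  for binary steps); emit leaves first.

[0,1] NP  lex  "quickly"
[1,2] (S/(PP\NP))\NP  lex  "on"
[0,2] S/(PP\NP)  <  k=1
[2,3] N/NP  lex  "bone"
[3,4] NP\PP  lex  "in"
[4,5] S/NP  lex  "today"
[5,6] NP  lex  "often"
[4,6] S  >  k=5
[6,7] (NP\(NP\PP))\S  lex  "found"
[4,7] NP\(NP\PP)  <  k=6
[3,7] NP  <  k=4
[2,7] N  >  k=3
[7,8] (PP\NP)\N  lex  "that"
[2,8] PP\NP  <  k=7
[0,8] S  >  k=2

[0,8] S   >
  [0,2] S/(PP\NP)   <
    [0,1] "quickly" : NP
    [1,2] "on" : (S/(PP\NP))\NP
  [2,8] PP\NP   <
    [2,7] N   >
      [2,3] "bone" : N/NP
      [3,7] NP   <
        [3,4] "in" : NP\PP
        [4,7] NP\(NP\PP)   <
          [4,6] S   >
            [4,5] "today" : S/NP
            [5,6] "often" : NP
          [6,7] "found" : (NP\(NP\PP))\S
    [7,8] "that" : (PP\NP)\N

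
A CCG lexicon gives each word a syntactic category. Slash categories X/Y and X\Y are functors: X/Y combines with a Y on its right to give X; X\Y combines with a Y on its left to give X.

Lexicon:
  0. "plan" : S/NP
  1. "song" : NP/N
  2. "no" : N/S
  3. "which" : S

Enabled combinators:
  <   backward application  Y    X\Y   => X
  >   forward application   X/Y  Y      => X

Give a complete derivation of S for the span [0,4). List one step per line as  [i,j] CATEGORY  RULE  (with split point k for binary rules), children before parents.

[0,1] S/NP  lex  "plan"
[1,2] NP/N  lex  "song"
[2,3] N/S  lex  "no"
[3,4] S  lex  "which"
[2,4] N  >  k=3
[1,4] NP  >  k=2
[0,4] S  >  k=1

[0,4] S   >
  [0,1] "plan" : S/NP
  [1,4] NP   >
    [1,2] "song" : NP/N
    [2,4] N   >
      [2,3] "no" : N/S
      [3,4] "which" : S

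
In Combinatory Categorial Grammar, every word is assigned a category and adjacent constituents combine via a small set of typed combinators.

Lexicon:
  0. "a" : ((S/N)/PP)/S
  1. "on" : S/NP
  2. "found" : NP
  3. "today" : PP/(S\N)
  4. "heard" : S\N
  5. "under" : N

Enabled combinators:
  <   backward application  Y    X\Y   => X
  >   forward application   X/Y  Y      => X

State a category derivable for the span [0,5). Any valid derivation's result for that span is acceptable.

S/N

[0,6] S   >
  [0,5] S/N   >
    [0,3] (S/N)/PP   >
      [0,1] "a" : ((S/N)/PP)/S
      [1,3] S   >
        [1,2] "on" : S/NP
        [2,3] "found" : NP
    [3,5] PP   >
      [3,4] "today" : PP/(S\N)
      [4,5] "heard" : S\N
  [5,6] "under" : N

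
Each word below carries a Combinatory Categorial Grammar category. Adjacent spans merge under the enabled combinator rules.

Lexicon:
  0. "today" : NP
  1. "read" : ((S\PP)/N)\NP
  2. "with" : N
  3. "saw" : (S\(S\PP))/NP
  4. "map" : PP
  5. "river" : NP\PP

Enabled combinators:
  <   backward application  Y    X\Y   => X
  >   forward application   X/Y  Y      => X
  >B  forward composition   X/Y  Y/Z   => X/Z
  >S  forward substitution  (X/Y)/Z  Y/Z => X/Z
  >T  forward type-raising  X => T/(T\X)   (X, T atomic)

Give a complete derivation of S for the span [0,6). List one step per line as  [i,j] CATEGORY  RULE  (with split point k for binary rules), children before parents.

[0,1] NP  lex  "today"
[1,2] ((S\PP)/N)\NP  lex  "read"
[0,2] (S\PP)/N  <  k=1
[2,3] N  lex  "with"
[0,3] S\PP  >  k=2
[3,4] (S\(S\PP))/NP  lex  "saw"
[4,5] PP  lex  "map"
[5,6] NP\PP  lex  "river"
[4,6] NP  <  k=5
[3,6] S\(S\PP)  >  k=4
[0,6] S  <  k=3

[0,6] S   <
  [0,3] S\PP   >
    [0,2] (S\PP)/N   <
      [0,1] "today" : NP
      [1,2] "read" : ((S\PP)/N)\NP
    [2,3] "with" : N
  [3,6] S\(S\PP)   >
    [3,4] "saw" : (S\(S\PP))/NP
    [4,6] NP   <
      [4,5] "map" : PP
      [5,6] "river" : NP\PP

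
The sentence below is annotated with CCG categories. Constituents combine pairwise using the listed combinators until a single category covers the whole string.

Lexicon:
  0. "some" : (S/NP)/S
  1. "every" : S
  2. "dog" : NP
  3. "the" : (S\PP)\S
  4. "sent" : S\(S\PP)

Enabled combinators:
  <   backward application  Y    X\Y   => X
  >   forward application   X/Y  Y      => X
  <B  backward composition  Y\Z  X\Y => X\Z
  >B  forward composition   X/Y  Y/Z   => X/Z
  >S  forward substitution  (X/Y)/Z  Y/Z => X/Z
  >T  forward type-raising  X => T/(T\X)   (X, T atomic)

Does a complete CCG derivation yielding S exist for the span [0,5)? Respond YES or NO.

[0,5] S   <
  [0,4] S\PP   <
    [0,3] S   >
      [0,2] S/NP   >
        [0,1] "some" : (S/NP)/S
        [1,2] "every" : S
      [2,3] "dog" : NP
    [3,4] "the" : (S\PP)\S
  [4,5] "sent" : S\(S\PP)

YES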